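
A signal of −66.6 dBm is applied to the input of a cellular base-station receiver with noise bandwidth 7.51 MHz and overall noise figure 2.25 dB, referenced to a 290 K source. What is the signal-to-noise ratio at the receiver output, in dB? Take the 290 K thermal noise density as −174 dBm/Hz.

Noise floor: N = −174 + 10 log₁₀(B) + NF
10 log₁₀(7.51×10⁶) = 68.76 dB
N = −174 + 68.76 + 2.25 = −102.99 dBm
SNR = P_sig − N = −66.6 − (−102.99) = 36.39 dB → 36.4 dB

36.4 dB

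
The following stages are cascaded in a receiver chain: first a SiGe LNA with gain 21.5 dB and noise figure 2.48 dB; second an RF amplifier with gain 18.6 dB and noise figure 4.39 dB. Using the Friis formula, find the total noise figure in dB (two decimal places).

2.51 dB

Convert to linear (a loss of L dB is a gain of −L dB): F_i = 10^(NF_i/10), G_i = 10^(G_i,dB/10)
  Stage 1: F_1 = 10^(2.48/10) = 1.770, G_1 = 10^(21.5/10) = 141.3
  Stage 2: F_2 = 10^(4.39/10) = 2.748, G_2 = 10^(18.6/10) = 72.44
Friis cascade:
  F = 1.770 + (2.748 − 1)/141.3 = 1.782
NF = 10 log₁₀(1.782) = 2.51 dB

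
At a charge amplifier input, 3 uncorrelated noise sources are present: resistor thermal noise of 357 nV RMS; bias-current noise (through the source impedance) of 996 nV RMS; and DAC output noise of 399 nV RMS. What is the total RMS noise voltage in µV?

1.13 µV

Uncorrelated sources add in power (mean-square): V_tot = √(ΣV_i²)
V_tot = √[(3.57×10⁻⁷)² + (9.96×10⁻⁷)² + (3.99×10⁻⁷)²] = 1.13×10⁻⁶ V = 1.13 µV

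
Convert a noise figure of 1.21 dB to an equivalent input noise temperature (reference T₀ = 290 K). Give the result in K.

93.2 K

F = 10^(1.21/10) = 1.3213
T_e = (F − 1)·T₀ = (1.3213 − 1) × 290 = 93.2 K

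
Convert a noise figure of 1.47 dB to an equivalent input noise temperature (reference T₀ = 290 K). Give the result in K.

F = 10^(1.47/10) = 1.40281
T_e = (F − 1)·T₀ = (1.40281 − 1) × 290 = 117 K

117 K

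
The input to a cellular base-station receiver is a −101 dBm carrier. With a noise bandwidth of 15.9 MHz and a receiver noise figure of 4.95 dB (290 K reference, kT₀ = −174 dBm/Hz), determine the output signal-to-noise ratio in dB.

Noise floor: N = −174 + 10 log₁₀(B) + NF
10 log₁₀(1.59×10⁷) = 72.01 dB
N = −174 + 72.01 + 4.95 = −97.04 dBm
SNR = P_sig − N = −101 − (−97.04) = −3.96 dB → −4.0 dB

−4.0 dB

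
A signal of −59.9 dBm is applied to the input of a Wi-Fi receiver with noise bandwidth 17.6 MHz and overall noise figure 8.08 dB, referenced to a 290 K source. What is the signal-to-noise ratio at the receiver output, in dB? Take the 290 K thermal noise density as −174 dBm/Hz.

Noise floor: N = −174 + 10 log₁₀(B) + NF
10 log₁₀(1.76×10⁷) = 72.46 dB
N = −174 + 72.46 + 8.08 = −93.46 dBm
SNR = P_sig − N = −59.9 − (−93.46) = 33.56 dB → 33.6 dB

33.6 dB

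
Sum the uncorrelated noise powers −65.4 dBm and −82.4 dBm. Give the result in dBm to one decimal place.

−65.3 dBm

Convert to linear, add, convert back:
P₁ = 2.88×10⁻¹⁰ W, P₂ = 5.75×10⁻¹² W
P_tot = 2.94×10⁻¹⁰ W → 10 log₁₀(P_tot / 10⁻³) = −65.3 dBm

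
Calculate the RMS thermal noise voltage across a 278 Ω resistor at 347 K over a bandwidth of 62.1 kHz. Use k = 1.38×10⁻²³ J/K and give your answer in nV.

575 nV

V_n = √(4kTRB)
4kTRB = 4 × 1.38×10⁻²³ × 347 × 2.78×10² × 6.21×10⁴ = 3.31×10⁻¹³ V²
V_n = √(3.31×10⁻¹³) = 5.75×10⁻⁷ V = 575 nV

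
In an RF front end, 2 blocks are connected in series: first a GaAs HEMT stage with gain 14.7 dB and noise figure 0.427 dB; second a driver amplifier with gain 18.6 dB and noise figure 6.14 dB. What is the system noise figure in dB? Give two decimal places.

Convert to linear (a loss of L dB is a gain of −L dB): F_i = 10^(NF_i/10), G_i = 10^(G_i,dB/10)
  Stage 1: F_1 = 10^(0.427/10) = 1.103, G_1 = 10^(14.7/10) = 29.51
  Stage 2: F_2 = 10^(6.14/10) = 4.111, G_2 = 10^(18.6/10) = 72.44
Friis cascade:
  F = 1.103 + (4.111 − 1)/29.51 = 1.209
NF = 10 log₁₀(1.209) = 0.82 dB

0.82 dB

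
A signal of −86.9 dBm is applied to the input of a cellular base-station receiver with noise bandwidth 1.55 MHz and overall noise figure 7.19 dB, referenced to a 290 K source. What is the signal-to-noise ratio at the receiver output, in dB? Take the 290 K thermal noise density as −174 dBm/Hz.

Noise floor: N = −174 + 10 log₁₀(B) + NF
10 log₁₀(1.55×10⁶) = 61.9 dB
N = −174 + 61.9 + 7.19 = −104.91 dBm
SNR = P_sig − N = −86.9 − (−104.91) = 18.01 dB → 18.0 dB

18.0 dB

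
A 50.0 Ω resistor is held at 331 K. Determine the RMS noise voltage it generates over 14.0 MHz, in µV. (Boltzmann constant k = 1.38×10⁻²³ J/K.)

3.58 µV

V_n = √(4kTRB)
4kTRB = 4 × 1.38×10⁻²³ × 331 × 5.00×10¹ × 1.40×10⁷ = 1.28×10⁻¹¹ V²
V_n = √(1.28×10⁻¹¹) = 3.58×10⁻⁶ V = 3.58 µV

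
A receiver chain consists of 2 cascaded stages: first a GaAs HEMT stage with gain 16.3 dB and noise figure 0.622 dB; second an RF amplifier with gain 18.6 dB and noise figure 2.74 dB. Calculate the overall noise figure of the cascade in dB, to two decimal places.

0.70 dB

Convert to linear (a loss of L dB is a gain of −L dB): F_i = 10^(NF_i/10), G_i = 10^(G_i,dB/10)
  Stage 1: F_1 = 10^(0.622/10) = 1.154, G_1 = 10^(16.3/10) = 42.66
  Stage 2: F_2 = 10^(2.74/10) = 1.879, G_2 = 10^(18.6/10) = 72.44
Friis cascade:
  F = 1.154 + (1.879 − 1)/42.66 = 1.175
NF = 10 log₁₀(1.175) = 0.70 dB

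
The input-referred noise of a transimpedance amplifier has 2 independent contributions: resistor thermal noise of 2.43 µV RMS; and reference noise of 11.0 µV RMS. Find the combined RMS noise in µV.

11.3 µV

Uncorrelated sources add in power (mean-square): V_tot = √(ΣV_i²)
V_tot = √[(2.43×10⁻⁶)² + (1.10×10⁻⁵)²] = 1.13×10⁻⁵ V = 11.3 µV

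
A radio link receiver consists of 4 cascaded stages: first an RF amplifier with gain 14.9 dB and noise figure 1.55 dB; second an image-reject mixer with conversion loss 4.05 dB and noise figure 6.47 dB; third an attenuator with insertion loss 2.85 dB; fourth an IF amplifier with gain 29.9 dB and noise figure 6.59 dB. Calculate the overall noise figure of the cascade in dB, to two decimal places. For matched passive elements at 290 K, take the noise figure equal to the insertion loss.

Convert to linear (a loss of L dB is a gain of −L dB): F_i = 10^(NF_i/10), G_i = 10^(G_i,dB/10)
  Stage 1: F_1 = 10^(1.55/10) = 1.429, G_1 = 10^(14.9/10) = 30.90
  Stage 2: F_2 = 10^(6.47/10) = 4.436, G_2 = 10^(−4.05/10) = 0.3936
  Stage 3: F_3 = 10^(2.85/10) = 1.928, G_3 = 10^(−2.85/10) = 0.5188
  Stage 4: F_4 = 10^(6.59/10) = 4.560, G_4 = 10^(29.9/10) = 977.2
Friis cascade:
  F = 1.429 + (4.436 − 1)/30.90 + (1.928 − 1)/12.16 + (4.560 − 1)/6.310 = 2.181
NF = 10 log₁₀(2.181) = 3.39 dB

3.39 dB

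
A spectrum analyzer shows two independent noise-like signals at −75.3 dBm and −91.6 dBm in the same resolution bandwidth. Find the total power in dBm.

−75.2 dBm

Convert to linear, add, convert back:
P₁ = 2.95×10⁻¹¹ W, P₂ = 6.92×10⁻¹³ W
P_tot = 3.02×10⁻¹¹ W → 10 log₁₀(P_tot / 10⁻³) = −75.2 dBm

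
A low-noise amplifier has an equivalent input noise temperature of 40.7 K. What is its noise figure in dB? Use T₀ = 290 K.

0.570 dB

F = 1 + T_e/T₀ = 1 + 40.7/290 = 1.14034
NF = 10 log₁₀(1.14034) = 0.570 dB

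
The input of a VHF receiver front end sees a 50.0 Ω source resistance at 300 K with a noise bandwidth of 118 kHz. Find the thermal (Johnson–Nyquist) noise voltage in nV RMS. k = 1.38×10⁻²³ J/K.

V_n = √(4kTRB)
4kTRB = 4 × 1.38×10⁻²³ × 300 × 5.00×10¹ × 1.18×10⁵ = 9.77×10⁻¹⁴ V²
V_n = √(9.77×10⁻¹⁴) = 3.13×10⁻⁷ V = 313 nV

313 nV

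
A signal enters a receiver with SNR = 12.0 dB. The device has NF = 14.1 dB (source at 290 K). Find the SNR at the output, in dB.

−2.1 dB

By definition F = SNR_in/SNR_out, so in dB: SNR_out = SNR_in − NF
SNR_out = 12.0 − 14.1 = −2.1 dB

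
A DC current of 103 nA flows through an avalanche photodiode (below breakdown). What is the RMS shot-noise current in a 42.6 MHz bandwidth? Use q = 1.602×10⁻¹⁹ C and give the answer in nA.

1.19 nA

I_n = √(2qI·B)
2qI·B = 2 × 1.602×10⁻¹⁹ × 1.03×10⁻⁷ × 4.26×10⁷ = 1.41×10⁻¹⁸ A²
I_n = √(1.41×10⁻¹⁸) = 1.19×10⁻⁹ A = 1.19 nA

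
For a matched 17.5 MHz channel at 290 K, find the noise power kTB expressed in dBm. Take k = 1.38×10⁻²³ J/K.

−101.5 dBm

P_n = kTB = 1.38×10⁻²³ × 290 × 1.75×10⁷ = 7.00×10⁻¹⁴ W
In dBm: 10 log₁₀(7.00×10⁻¹⁴ / 10⁻³) = −101.5 dBm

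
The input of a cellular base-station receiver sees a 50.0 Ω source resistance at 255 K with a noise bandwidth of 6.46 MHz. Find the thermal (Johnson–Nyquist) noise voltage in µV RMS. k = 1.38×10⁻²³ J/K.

V_n = √(4kTRB)
4kTRB = 4 × 1.38×10⁻²³ × 255 × 5.00×10¹ × 6.46×10⁶ = 4.55×10⁻¹² V²
V_n = √(4.55×10⁻¹²) = 2.13×10⁻⁶ V = 2.13 µV

2.13 µV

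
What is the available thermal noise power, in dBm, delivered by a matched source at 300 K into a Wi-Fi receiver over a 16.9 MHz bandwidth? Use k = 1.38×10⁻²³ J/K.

P_n = kTB = 1.38×10⁻²³ × 300 × 1.69×10⁷ = 7.00×10⁻¹⁴ W
In dBm: 10 log₁₀(7.00×10⁻¹⁴ / 10⁻³) = −101.6 dBm

−101.6 dBm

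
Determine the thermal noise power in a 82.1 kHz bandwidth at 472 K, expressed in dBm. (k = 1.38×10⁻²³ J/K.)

P_n = kTB = 1.38×10⁻²³ × 472 × 8.21×10⁴ = 5.35×10⁻¹⁶ W
In dBm: 10 log₁₀(5.35×10⁻¹⁶ / 10⁻³) = −122.7 dBm

−122.7 dBm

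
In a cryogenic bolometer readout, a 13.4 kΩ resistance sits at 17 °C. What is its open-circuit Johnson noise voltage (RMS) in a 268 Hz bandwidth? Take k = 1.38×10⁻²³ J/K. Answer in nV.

240 nV

T = 17 °C + 273.15 = 290.15 K
V_n = √(4kTRB)
4kTRB = 4 × 1.38×10⁻²³ × 290.15 × 1.34×10⁴ × 2.68×10² = 5.75×10⁻¹⁴ V²
V_n = √(5.75×10⁻¹⁴) = 2.40×10⁻⁷ V = 240 nV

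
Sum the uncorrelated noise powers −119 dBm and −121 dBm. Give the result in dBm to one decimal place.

Convert to linear, add, convert back:
P₁ = 1.26×10⁻¹⁵ W, P₂ = 7.94×10⁻¹⁶ W
P_tot = 2.05×10⁻¹⁵ W → 10 log₁₀(P_tot / 10⁻³) = −116.9 dBm

−116.9 dBm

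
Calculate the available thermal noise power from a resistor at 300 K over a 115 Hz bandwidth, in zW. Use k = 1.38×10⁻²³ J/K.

P_n = kTB = 1.38×10⁻²³ × 300 × 1.15×10² = 4.76×10⁻¹⁹ W = 476 zW

476 zW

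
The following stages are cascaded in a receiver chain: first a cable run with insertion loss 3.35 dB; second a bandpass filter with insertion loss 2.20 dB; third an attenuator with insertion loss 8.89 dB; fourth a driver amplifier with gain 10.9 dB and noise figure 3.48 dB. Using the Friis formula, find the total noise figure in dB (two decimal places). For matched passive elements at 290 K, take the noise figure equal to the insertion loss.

Convert to linear (a loss of L dB is a gain of −L dB): F_i = 10^(NF_i/10), G_i = 10^(G_i,dB/10)
  Stage 1: F_1 = 10^(3.35/10) = 2.163, G_1 = 10^(−3.35/10) = 0.4624
  Stage 2: F_2 = 10^(2.20/10) = 1.660, G_2 = 10^(−2.20/10) = 0.6026
  Stage 3: F_3 = 10^(8.89/10) = 7.745, G_3 = 10^(−8.89/10) = 0.1291
  Stage 4: F_4 = 10^(3.48/10) = 2.228, G_4 = 10^(10.9/10) = 12.30
Friis cascade:
  F = 2.163 + (1.660 − 1)/0.4624 + (7.745 − 1)/0.2786 + (2.228 − 1)/0.03597 = 61.94
NF = 10 log₁₀(61.94) = 17.92 dB

17.92 dB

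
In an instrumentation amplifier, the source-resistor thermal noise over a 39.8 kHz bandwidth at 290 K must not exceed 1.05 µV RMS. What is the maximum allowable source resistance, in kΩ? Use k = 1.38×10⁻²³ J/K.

1.73 kΩ

Johnson–Nyquist: V_n = √(4kTRB) ⇒ R = V_n² / (4kTB)
4kTB = 4 × 1.38×10⁻²³ × 290 × 3.98×10⁴ = 6.37×10⁻¹⁶
R = (1.05×10⁻⁶)² / 6.37×10⁻¹⁶ = 1.73×10³ Ω = 1.73 kΩ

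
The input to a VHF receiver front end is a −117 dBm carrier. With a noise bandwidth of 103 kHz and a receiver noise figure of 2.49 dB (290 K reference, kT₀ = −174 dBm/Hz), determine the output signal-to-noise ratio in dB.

4.4 dB

Noise floor: N = −174 + 10 log₁₀(B) + NF
10 log₁₀(1.03×10⁵) = 50.13 dB
N = −174 + 50.13 + 2.49 = −121.38 dBm
SNR = P_sig − N = −117 − (−121.38) = 4.38 dB → 4.4 dB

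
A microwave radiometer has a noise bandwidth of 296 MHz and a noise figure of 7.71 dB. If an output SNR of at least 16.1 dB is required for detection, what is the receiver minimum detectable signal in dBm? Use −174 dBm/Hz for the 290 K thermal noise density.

Sensitivity = −174 + 10 log₁₀(B) + NF + SNR_min
= −174 + 84.71 + 7.71 + 16.1
= −65.48 dBm → −65.5 dBm

−65.5 dBm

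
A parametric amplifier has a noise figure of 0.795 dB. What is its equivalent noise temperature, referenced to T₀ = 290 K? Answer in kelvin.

58.3 K

F = 10^(0.795/10) = 1.20088
T_e = (F − 1)·T₀ = (1.20088 − 1) × 290 = 58.3 K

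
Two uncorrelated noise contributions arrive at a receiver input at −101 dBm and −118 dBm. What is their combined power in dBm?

Convert to linear, add, convert back:
P₁ = 7.94×10⁻¹⁴ W, P₂ = 1.58×10⁻¹⁵ W
P_tot = 8.10×10⁻¹⁴ W → 10 log₁₀(P_tot / 10⁻³) = −100.9 dBm

−100.9 dBm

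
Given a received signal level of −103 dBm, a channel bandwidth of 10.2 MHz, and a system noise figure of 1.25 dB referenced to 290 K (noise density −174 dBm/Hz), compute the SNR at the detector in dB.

Noise floor: N = −174 + 10 log₁₀(B) + NF
10 log₁₀(1.02×10⁷) = 70.09 dB
N = −174 + 70.09 + 1.25 = −102.66 dBm
SNR = P_sig − N = −103 − (−102.66) = −0.34 dB → −0.3 dB

−0.3 dB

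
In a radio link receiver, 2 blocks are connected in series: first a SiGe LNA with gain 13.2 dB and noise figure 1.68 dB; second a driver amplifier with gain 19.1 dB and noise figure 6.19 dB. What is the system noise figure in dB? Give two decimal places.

2.10 dB

Convert to linear (a loss of L dB is a gain of −L dB): F_i = 10^(NF_i/10), G_i = 10^(G_i,dB/10)
  Stage 1: F_1 = 10^(1.68/10) = 1.472, G_1 = 10^(13.2/10) = 20.89
  Stage 2: F_2 = 10^(6.19/10) = 4.159, G_2 = 10^(19.1/10) = 81.28
Friis cascade:
  F = 1.472 + (4.159 − 1)/20.89 = 1.624
NF = 10 log₁₀(1.624) = 2.10 dB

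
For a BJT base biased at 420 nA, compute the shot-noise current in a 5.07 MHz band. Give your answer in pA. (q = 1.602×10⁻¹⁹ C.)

826 pA

I_n = √(2qI·B)
2qI·B = 2 × 1.602×10⁻¹⁹ × 4.20×10⁻⁷ × 5.07×10⁶ = 6.82×10⁻¹⁹ A²
I_n = √(6.82×10⁻¹⁹) = 8.26×10⁻¹⁰ A = 826 pA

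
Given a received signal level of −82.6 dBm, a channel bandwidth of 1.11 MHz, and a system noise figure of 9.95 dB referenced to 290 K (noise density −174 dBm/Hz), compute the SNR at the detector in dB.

Noise floor: N = −174 + 10 log₁₀(B) + NF
10 log₁₀(1.11×10⁶) = 60.45 dB
N = −174 + 60.45 + 9.95 = −103.60 dBm
SNR = P_sig − N = −82.6 − (−103.60) = 21.00 dB → 21.0 dB

21.0 dB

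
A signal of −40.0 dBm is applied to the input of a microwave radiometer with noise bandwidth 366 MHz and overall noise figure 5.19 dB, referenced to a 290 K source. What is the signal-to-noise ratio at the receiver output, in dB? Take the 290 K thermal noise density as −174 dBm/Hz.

Noise floor: N = −174 + 10 log₁₀(B) + NF
10 log₁₀(3.66×10⁸) = 85.63 dB
N = −174 + 85.63 + 5.19 = −83.18 dBm
SNR = P_sig − N = −40.0 − (−83.18) = 43.18 dB → 43.2 dB

43.2 dB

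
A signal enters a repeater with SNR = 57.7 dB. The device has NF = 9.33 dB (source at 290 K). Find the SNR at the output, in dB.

By definition F = SNR_in/SNR_out, so in dB: SNR_out = SNR_in − NF
SNR_out = 57.7 − 9.33 = 48.37 dB

48.37 dB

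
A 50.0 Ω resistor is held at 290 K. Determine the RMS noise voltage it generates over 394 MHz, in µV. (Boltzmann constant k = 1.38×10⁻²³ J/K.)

17.8 µV

V_n = √(4kTRB)
4kTRB = 4 × 1.38×10⁻²³ × 290 × 5.00×10¹ × 3.94×10⁸ = 3.15×10⁻¹⁰ V²
V_n = √(3.15×10⁻¹⁰) = 1.78×10⁻⁵ V = 17.8 µV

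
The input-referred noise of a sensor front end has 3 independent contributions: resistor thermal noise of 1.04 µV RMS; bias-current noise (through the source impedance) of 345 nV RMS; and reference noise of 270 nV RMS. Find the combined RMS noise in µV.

Uncorrelated sources add in power (mean-square): V_tot = √(ΣV_i²)
V_tot = √[(1.04×10⁻⁶)² + (3.45×10⁻⁷)² + (2.70×10⁻⁷)²] = 1.13×10⁻⁶ V = 1.13 µV

1.13 µV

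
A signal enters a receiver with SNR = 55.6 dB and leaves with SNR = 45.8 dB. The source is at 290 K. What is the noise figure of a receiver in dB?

9.8 dB

NF (dB) = SNR_in(dB) − SNR_out(dB) when the source is at T₀
NF = 55.6 − 45.8 = 9.8 dB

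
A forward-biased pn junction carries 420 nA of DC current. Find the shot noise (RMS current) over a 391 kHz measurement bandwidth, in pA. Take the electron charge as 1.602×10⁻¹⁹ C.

I_n = √(2qI·B)
2qI·B = 2 × 1.602×10⁻¹⁹ × 4.20×10⁻⁷ × 3.91×10⁵ = 5.26×10⁻²⁰ A²
I_n = √(5.26×10⁻²⁰) = 2.29×10⁻¹⁰ A = 229 pA

229 pA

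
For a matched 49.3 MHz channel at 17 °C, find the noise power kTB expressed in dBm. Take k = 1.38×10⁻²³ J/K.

T = 17 °C + 273.15 = 290.15 K
P_n = kTB = 1.38×10⁻²³ × 290.15 × 4.93×10⁷ = 1.97×10⁻¹³ W
In dBm: 10 log₁₀(1.97×10⁻¹³ / 10⁻³) = −97.0 dBm

−97.0 dBm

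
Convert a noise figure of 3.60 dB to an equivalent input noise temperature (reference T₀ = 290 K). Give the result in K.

F = 10^(3.60/10) = 2.29087
T_e = (F − 1)·T₀ = (2.29087 − 1) × 290 = 374 K

374 K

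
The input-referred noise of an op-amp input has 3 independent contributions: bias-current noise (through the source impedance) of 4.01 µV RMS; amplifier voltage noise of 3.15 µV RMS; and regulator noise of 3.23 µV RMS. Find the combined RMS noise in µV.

6.04 µV

Uncorrelated sources add in power (mean-square): V_tot = √(ΣV_i²)
V_tot = √[(4.01×10⁻⁶)² + (3.15×10⁻⁶)² + (3.23×10⁻⁶)²] = 6.04×10⁻⁶ V = 6.04 µV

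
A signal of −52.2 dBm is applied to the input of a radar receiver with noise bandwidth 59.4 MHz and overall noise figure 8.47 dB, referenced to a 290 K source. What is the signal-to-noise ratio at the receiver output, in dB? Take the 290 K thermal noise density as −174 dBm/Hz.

35.6 dB

Noise floor: N = −174 + 10 log₁₀(B) + NF
10 log₁₀(5.94×10⁷) = 77.74 dB
N = −174 + 77.74 + 8.47 = −87.79 dBm
SNR = P_sig − N = −52.2 − (−87.79) = 35.59 dB → 35.6 dB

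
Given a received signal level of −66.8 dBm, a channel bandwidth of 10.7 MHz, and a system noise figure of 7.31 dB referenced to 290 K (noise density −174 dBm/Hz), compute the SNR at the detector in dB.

Noise floor: N = −174 + 10 log₁₀(B) + NF
10 log₁₀(1.07×10⁷) = 70.29 dB
N = −174 + 70.29 + 7.31 = −96.40 dBm
SNR = P_sig − N = −66.8 − (−96.40) = 29.60 dB → 29.6 dB

29.6 dB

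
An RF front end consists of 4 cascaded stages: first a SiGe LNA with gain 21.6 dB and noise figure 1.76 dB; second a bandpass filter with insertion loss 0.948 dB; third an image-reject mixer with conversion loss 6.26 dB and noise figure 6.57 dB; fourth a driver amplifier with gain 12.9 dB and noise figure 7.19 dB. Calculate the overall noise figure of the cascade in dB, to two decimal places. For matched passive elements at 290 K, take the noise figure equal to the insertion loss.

Convert to linear (a loss of L dB is a gain of −L dB): F_i = 10^(NF_i/10), G_i = 10^(G_i,dB/10)
  Stage 1: F_1 = 10^(1.76/10) = 1.500, G_1 = 10^(21.6/10) = 144.5
  Stage 2: F_2 = 10^(0.948/10) = 1.244, G_2 = 10^(−0.948/10) = 0.8039
  Stage 3: F_3 = 10^(6.57/10) = 4.539, G_3 = 10^(−6.26/10) = 0.2366
  Stage 4: F_4 = 10^(7.19/10) = 5.236, G_4 = 10^(12.9/10) = 19.50
Friis cascade:
  F = 1.500 + (1.244 − 1)/144.5 + (4.539 − 1)/116.2 + (5.236 − 1)/27.49 = 1.686
NF = 10 log₁₀(1.686) = 2.27 dB

2.27 dB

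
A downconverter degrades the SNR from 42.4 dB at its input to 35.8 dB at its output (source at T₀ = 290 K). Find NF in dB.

NF (dB) = SNR_in(dB) − SNR_out(dB) when the source is at T₀
NF = 42.4 − 35.8 = 6.6 dB

6.6 dB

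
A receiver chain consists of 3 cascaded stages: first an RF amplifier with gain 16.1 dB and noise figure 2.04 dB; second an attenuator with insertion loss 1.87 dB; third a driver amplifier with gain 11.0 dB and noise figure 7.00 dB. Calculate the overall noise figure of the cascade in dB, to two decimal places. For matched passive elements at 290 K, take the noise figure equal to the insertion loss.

2.47 dB

Convert to linear (a loss of L dB is a gain of −L dB): F_i = 10^(NF_i/10), G_i = 10^(G_i,dB/10)
  Stage 1: F_1 = 10^(2.04/10) = 1.600, G_1 = 10^(16.1/10) = 40.74
  Stage 2: F_2 = 10^(1.87/10) = 1.538, G_2 = 10^(−1.87/10) = 0.6501
  Stage 3: F_3 = 10^(7.00/10) = 5.012, G_3 = 10^(11.0/10) = 12.59
Friis cascade:
  F = 1.600 + (1.538 − 1)/40.74 + (5.012 − 1)/26.49 = 1.764
NF = 10 log₁₀(1.764) = 2.47 dB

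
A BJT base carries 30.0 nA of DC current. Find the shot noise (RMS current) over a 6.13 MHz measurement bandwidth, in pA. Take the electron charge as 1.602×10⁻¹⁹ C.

I_n = √(2qI·B)
2qI·B = 2 × 1.602×10⁻¹⁹ × 3.00×10⁻⁸ × 6.13×10⁶ = 5.89×10⁻²⁰ A²
I_n = √(5.89×10⁻²⁰) = 2.43×10⁻¹⁰ A = 243 pA

243 pA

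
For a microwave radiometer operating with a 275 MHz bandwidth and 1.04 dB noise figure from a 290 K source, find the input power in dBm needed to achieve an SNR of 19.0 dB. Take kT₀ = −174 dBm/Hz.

−69.6 dBm

Sensitivity = −174 + 10 log₁₀(B) + NF + SNR_min
= −174 + 84.39 + 1.04 + 19.0
= −69.57 dBm → −69.6 dBm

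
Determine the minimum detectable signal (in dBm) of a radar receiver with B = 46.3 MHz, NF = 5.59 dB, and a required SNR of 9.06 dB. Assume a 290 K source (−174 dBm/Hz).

−82.7 dBm

Sensitivity = −174 + 10 log₁₀(B) + NF + SNR_min
= −174 + 76.66 + 5.59 + 9.06
= −82.69 dBm → −82.7 dBm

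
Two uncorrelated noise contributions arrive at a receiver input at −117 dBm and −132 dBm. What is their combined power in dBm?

−116.9 dBm

Convert to linear, add, convert back:
P₁ = 2.00×10⁻¹⁵ W, P₂ = 6.31×10⁻¹⁷ W
P_tot = 2.06×10⁻¹⁵ W → 10 log₁₀(P_tot / 10⁻³) = −116.9 dBm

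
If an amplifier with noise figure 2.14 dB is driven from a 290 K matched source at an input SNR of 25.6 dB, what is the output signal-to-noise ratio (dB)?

By definition F = SNR_in/SNR_out, so in dB: SNR_out = SNR_in − NF
SNR_out = 25.6 − 2.14 = 23.46 dB

23.46 dB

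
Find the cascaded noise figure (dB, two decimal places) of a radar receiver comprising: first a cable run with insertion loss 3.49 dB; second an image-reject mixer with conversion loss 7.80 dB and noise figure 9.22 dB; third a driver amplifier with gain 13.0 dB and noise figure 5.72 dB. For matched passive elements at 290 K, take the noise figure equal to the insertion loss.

Convert to linear (a loss of L dB is a gain of −L dB): F_i = 10^(NF_i/10), G_i = 10^(G_i,dB/10)
  Stage 1: F_1 = 10^(3.49/10) = 2.234, G_1 = 10^(−3.49/10) = 0.4477
  Stage 2: F_2 = 10^(9.22/10) = 8.356, G_2 = 10^(−7.80/10) = 0.1660
  Stage 3: F_3 = 10^(5.72/10) = 3.733, G_3 = 10^(13.0/10) = 19.95
Friis cascade:
  F = 2.234 + (8.356 − 1)/0.4477 + (3.733 − 1)/0.07430 = 55.44
NF = 10 log₁₀(55.44) = 17.44 dB

17.44 dB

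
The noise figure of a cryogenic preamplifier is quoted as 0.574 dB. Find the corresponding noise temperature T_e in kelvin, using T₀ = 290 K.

F = 10^(0.574/10) = 1.1413
T_e = (F − 1)·T₀ = (1.1413 − 1) × 290 = 41.0 K

41.0 K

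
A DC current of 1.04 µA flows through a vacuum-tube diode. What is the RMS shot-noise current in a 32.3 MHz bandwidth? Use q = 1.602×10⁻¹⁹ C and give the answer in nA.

I_n = √(2qI·B)
2qI·B = 2 × 1.602×10⁻¹⁹ × 1.04×10⁻⁶ × 3.23×10⁷ = 1.08×10⁻¹⁷ A²
I_n = √(1.08×10⁻¹⁷) = 3.28×10⁻⁹ A = 3.28 nA

3.28 nA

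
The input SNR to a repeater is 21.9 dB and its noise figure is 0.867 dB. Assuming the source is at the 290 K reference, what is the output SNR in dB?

By definition F = SNR_in/SNR_out, so in dB: SNR_out = SNR_in − NF
SNR_out = 21.9 − 0.867 = 21.033 dB

21.033 dB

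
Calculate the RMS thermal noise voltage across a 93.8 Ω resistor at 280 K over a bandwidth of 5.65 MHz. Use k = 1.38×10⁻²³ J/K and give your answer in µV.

V_n = √(4kTRB)
4kTRB = 4 × 1.38×10⁻²³ × 280 × 9.38×10¹ × 5.65×10⁶ = 8.19×10⁻¹² V²
V_n = √(8.19×10⁻¹²) = 2.86×10⁻⁶ V = 2.86 µV

2.86 µV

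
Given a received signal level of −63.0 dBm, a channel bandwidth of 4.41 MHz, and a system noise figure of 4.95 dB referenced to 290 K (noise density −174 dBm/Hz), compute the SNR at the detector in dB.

Noise floor: N = −174 + 10 log₁₀(B) + NF
10 log₁₀(4.41×10⁶) = 66.44 dB
N = −174 + 66.44 + 4.95 = −102.61 dBm
SNR = P_sig − N = −63.0 − (−102.61) = 39.61 dB → 39.6 dB

39.6 dB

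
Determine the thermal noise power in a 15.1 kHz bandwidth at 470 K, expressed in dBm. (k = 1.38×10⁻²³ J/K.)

−130.1 dBm

P_n = kTB = 1.38×10⁻²³ × 470 × 1.51×10⁴ = 9.79×10⁻¹⁷ W
In dBm: 10 log₁₀(9.79×10⁻¹⁷ / 10⁻³) = −130.1 dBm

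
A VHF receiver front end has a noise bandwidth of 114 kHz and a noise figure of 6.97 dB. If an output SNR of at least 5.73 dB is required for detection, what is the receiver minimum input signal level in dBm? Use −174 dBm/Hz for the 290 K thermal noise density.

Sensitivity = −174 + 10 log₁₀(B) + NF + SNR_min
= −174 + 50.57 + 6.97 + 5.73
= −110.73 dBm → −110.7 dBm

−110.7 dBm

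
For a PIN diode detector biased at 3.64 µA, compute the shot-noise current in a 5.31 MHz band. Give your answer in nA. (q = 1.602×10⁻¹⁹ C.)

2.49 nA

I_n = √(2qI·B)
2qI·B = 2 × 1.602×10⁻¹⁹ × 3.64×10⁻⁶ × 5.31×10⁶ = 6.19×10⁻¹⁸ A²
I_n = √(6.19×10⁻¹⁸) = 2.49×10⁻⁹ A = 2.49 nA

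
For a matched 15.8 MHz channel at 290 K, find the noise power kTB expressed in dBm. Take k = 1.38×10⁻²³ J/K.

−102.0 dBm

P_n = kTB = 1.38×10⁻²³ × 290 × 1.58×10⁷ = 6.32×10⁻¹⁴ W
In dBm: 10 log₁₀(6.32×10⁻¹⁴ / 10⁻³) = −102.0 dBm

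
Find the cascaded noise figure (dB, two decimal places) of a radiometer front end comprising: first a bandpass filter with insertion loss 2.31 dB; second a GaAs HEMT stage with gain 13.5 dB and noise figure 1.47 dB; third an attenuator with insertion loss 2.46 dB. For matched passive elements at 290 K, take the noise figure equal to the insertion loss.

3.88 dB

Convert to linear (a loss of L dB is a gain of −L dB): F_i = 10^(NF_i/10), G_i = 10^(G_i,dB/10)
  Stage 1: F_1 = 10^(2.31/10) = 1.702, G_1 = 10^(−2.31/10) = 0.5875
  Stage 2: F_2 = 10^(1.47/10) = 1.403, G_2 = 10^(13.5/10) = 22.39
  Stage 3: F_3 = 10^(2.46/10) = 1.762, G_3 = 10^(−2.46/10) = 0.5675
Friis cascade:
  F = 1.702 + (1.403 − 1)/0.5875 + (1.762 − 1)/13.15 = 2.446
NF = 10 log₁₀(2.446) = 3.88 dB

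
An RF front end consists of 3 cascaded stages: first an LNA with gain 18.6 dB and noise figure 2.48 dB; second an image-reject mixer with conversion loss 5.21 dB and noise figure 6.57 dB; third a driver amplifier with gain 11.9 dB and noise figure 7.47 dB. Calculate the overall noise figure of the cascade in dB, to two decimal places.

3.07 dB

Convert to linear (a loss of L dB is a gain of −L dB): F_i = 10^(NF_i/10), G_i = 10^(G_i,dB/10)
  Stage 1: F_1 = 10^(2.48/10) = 1.770, G_1 = 10^(18.6/10) = 72.44
  Stage 2: F_2 = 10^(6.57/10) = 4.539, G_2 = 10^(−5.21/10) = 0.3013
  Stage 3: F_3 = 10^(7.47/10) = 5.585, G_3 = 10^(11.9/10) = 15.49
Friis cascade:
  F = 1.770 + (4.539 − 1)/72.44 + (5.585 − 1)/21.83 = 2.029
NF = 10 log₁₀(2.029) = 3.07 dB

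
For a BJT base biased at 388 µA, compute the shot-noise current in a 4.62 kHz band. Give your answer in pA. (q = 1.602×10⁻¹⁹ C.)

I_n = √(2qI·B)
2qI·B = 2 × 1.602×10⁻¹⁹ × 3.88×10⁻⁴ × 4.62×10³ = 5.74×10⁻¹⁹ A²
I_n = √(5.74×10⁻¹⁹) = 7.58×10⁻¹⁰ A = 758 pA

758 pA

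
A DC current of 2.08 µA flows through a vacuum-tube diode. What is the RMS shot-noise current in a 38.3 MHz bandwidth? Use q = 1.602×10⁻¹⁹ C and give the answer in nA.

5.05 nA

I_n = √(2qI·B)
2qI·B = 2 × 1.602×10⁻¹⁹ × 2.08×10⁻⁶ × 3.83×10⁷ = 2.55×10⁻¹⁷ A²
I_n = √(2.55×10⁻¹⁷) = 5.05×10⁻⁹ A = 5.05 nA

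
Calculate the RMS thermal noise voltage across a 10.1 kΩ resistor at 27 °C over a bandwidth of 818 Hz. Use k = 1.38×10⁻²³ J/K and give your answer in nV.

T = 27 °C + 273.15 = 300.15 K
V_n = √(4kTRB)
4kTRB = 4 × 1.38×10⁻²³ × 300.15 × 1.01×10⁴ × 8.18×10² = 1.37×10⁻¹³ V²
V_n = √(1.37×10⁻¹³) = 3.70×10⁻⁷ V = 370 nV

370 nV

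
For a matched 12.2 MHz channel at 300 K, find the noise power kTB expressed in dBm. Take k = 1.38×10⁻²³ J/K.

P_n = kTB = 1.38×10⁻²³ × 300 × 1.22×10⁷ = 5.05×10⁻¹⁴ W
In dBm: 10 log₁₀(5.05×10⁻¹⁴ / 10⁻³) = −103.0 dBm

−103.0 dBm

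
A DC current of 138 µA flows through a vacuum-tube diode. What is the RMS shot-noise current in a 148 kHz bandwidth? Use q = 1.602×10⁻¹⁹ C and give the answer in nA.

I_n = √(2qI·B)
2qI·B = 2 × 1.602×10⁻¹⁹ × 1.38×10⁻⁴ × 1.48×10⁵ = 6.54×10⁻¹⁸ A²
I_n = √(6.54×10⁻¹⁸) = 2.56×10⁻⁹ A = 2.56 nA

2.56 nA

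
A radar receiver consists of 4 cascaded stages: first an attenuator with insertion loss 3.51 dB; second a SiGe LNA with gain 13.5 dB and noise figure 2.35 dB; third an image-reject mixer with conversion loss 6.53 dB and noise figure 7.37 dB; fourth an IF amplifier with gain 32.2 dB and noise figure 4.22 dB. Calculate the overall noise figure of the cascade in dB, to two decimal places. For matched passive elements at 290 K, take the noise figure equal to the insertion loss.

Convert to linear (a loss of L dB is a gain of −L dB): F_i = 10^(NF_i/10), G_i = 10^(G_i,dB/10)
  Stage 1: F_1 = 10^(3.51/10) = 2.244, G_1 = 10^(−3.51/10) = 0.4457
  Stage 2: F_2 = 10^(2.35/10) = 1.718, G_2 = 10^(13.5/10) = 22.39
  Stage 3: F_3 = 10^(7.37/10) = 5.458, G_3 = 10^(−6.53/10) = 0.2223
  Stage 4: F_4 = 10^(4.22/10) = 2.642, G_4 = 10^(32.2/10) = 1660
Friis cascade:
  F = 2.244 + (1.718 − 1)/0.4457 + (5.458 − 1)/9.977 + (2.642 − 1)/2.218 = 5.042
NF = 10 log₁₀(5.042) = 7.03 dB

7.03 dB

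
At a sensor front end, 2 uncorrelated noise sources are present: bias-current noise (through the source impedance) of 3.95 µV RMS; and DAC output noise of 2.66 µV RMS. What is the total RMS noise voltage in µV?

Uncorrelated sources add in power (mean-square): V_tot = √(ΣV_i²)
V_tot = √[(3.95×10⁻⁶)² + (2.66×10⁻⁶)²] = 4.76×10⁻⁶ V = 4.76 µV

4.76 µV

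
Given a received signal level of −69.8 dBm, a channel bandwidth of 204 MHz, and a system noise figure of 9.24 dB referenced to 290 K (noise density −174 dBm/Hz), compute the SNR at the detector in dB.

Noise floor: N = −174 + 10 log₁₀(B) + NF
10 log₁₀(2.04×10⁸) = 83.1 dB
N = −174 + 83.1 + 9.24 = −81.66 dBm
SNR = P_sig − N = −69.8 − (−81.66) = 11.86 dB → 11.9 dB

11.9 dB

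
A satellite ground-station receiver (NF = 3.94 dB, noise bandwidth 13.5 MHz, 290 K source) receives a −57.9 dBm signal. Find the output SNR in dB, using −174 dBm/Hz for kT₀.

Noise floor: N = −174 + 10 log₁₀(B) + NF
10 log₁₀(1.35×10⁷) = 71.3 dB
N = −174 + 71.3 + 3.94 = −98.76 dBm
SNR = P_sig − N = −57.9 − (−98.76) = 40.86 dB → 40.9 dB

40.9 dB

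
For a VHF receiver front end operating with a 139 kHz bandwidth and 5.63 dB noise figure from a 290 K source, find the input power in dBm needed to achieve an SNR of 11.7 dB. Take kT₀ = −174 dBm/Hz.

Sensitivity = −174 + 10 log₁₀(B) + NF + SNR_min
= −174 + 51.43 + 5.63 + 11.7
= −105.24 dBm → −105.2 dBm

−105.2 dBm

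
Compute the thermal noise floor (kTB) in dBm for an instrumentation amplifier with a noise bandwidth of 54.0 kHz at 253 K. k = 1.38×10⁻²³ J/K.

P_n = kTB = 1.38×10⁻²³ × 253 × 5.40×10⁴ = 1.89×10⁻¹⁶ W
In dBm: 10 log₁₀(1.89×10⁻¹⁶ / 10⁻³) = −127.2 dBm

−127.2 dBm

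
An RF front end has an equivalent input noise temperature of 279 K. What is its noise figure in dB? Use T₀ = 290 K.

F = 1 + T_e/T₀ = 1 + 279/290 = 1.96207
NF = 10 log₁₀(1.96207) = 2.93 dB

2.93 dB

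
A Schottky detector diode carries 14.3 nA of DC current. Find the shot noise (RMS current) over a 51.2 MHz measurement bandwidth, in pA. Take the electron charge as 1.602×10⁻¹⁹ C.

I_n = √(2qI·B)
2qI·B = 2 × 1.602×10⁻¹⁹ × 1.43×10⁻⁸ × 5.12×10⁷ = 2.35×10⁻¹⁹ A²
I_n = √(2.35×10⁻¹⁹) = 4.84×10⁻¹⁰ A = 484 pA

484 pA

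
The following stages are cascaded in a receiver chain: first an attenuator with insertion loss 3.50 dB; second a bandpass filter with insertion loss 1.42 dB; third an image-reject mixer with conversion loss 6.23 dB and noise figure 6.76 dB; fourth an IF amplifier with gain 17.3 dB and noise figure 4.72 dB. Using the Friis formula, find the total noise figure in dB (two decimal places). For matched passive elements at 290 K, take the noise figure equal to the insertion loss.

16.06 dB

Convert to linear (a loss of L dB is a gain of −L dB): F_i = 10^(NF_i/10), G_i = 10^(G_i,dB/10)
  Stage 1: F_1 = 10^(3.50/10) = 2.239, G_1 = 10^(−3.50/10) = 0.4467
  Stage 2: F_2 = 10^(1.42/10) = 1.387, G_2 = 10^(−1.42/10) = 0.7211
  Stage 3: F_3 = 10^(6.76/10) = 4.742, G_3 = 10^(−6.23/10) = 0.2382
  Stage 4: F_4 = 10^(4.72/10) = 2.965, G_4 = 10^(17.3/10) = 53.70
Friis cascade:
  F = 2.239 + (1.387 − 1)/0.4467 + (4.742 − 1)/0.3221 + (2.965 − 1)/0.07674 = 40.33
NF = 10 log₁₀(40.33) = 16.06 dB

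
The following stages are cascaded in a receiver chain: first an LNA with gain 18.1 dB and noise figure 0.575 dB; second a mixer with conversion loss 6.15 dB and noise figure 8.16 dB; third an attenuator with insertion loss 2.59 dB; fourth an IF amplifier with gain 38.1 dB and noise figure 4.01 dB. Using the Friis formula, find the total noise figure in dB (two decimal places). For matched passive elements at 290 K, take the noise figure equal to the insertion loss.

Convert to linear (a loss of L dB is a gain of −L dB): F_i = 10^(NF_i/10), G_i = 10^(G_i,dB/10)
  Stage 1: F_1 = 10^(0.575/10) = 1.142, G_1 = 10^(18.1/10) = 64.57
  Stage 2: F_2 = 10^(8.16/10) = 6.546, G_2 = 10^(−6.15/10) = 0.2427
  Stage 3: F_3 = 10^(2.59/10) = 1.816, G_3 = 10^(−2.59/10) = 0.5508
  Stage 4: F_4 = 10^(4.01/10) = 2.518, G_4 = 10^(38.1/10) = 6457
Friis cascade:
  F = 1.142 + (6.546 − 1)/64.57 + (1.816 − 1)/15.67 + (2.518 − 1)/8.630 = 1.455
NF = 10 log₁₀(1.455) = 1.63 dB

1.63 dB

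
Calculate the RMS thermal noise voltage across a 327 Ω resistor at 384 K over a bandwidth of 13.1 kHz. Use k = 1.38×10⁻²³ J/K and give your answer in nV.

301 nV

V_n = √(4kTRB)
4kTRB = 4 × 1.38×10⁻²³ × 384 × 3.27×10² × 1.31×10⁴ = 9.08×10⁻¹⁴ V²
V_n = √(9.08×10⁻¹⁴) = 3.01×10⁻⁷ V = 301 nV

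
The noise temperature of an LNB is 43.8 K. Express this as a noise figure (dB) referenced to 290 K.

0.611 dB

F = 1 + T_e/T₀ = 1 + 43.8/290 = 1.15103
NF = 10 log₁₀(1.15103) = 0.611 dB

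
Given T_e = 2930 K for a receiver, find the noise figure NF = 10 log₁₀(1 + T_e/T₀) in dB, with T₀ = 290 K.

10.45 dB

F = 1 + T_e/T₀ = 1 + 2930/290 = 11.1034
NF = 10 log₁₀(11.1034) = 10.45 dB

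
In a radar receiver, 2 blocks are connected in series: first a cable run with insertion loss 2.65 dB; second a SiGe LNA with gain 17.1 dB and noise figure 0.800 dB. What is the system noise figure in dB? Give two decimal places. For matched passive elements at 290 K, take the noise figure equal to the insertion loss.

Convert to linear (a loss of L dB is a gain of −L dB): F_i = 10^(NF_i/10), G_i = 10^(G_i,dB/10)
  Stage 1: F_1 = 10^(2.65/10) = 1.841, G_1 = 10^(−2.65/10) = 0.5433
  Stage 2: F_2 = 10^(0.800/10) = 1.202, G_2 = 10^(17.1/10) = 51.29
Friis cascade:
  F = 1.841 + (1.202 − 1)/0.5433 = 2.213
NF = 10 log₁₀(2.213) = 3.45 dB

3.45 dB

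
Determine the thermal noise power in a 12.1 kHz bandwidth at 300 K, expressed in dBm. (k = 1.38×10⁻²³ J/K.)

P_n = kTB = 1.38×10⁻²³ × 300 × 1.21×10⁴ = 5.01×10⁻¹⁷ W
In dBm: 10 log₁₀(5.01×10⁻¹⁷ / 10⁻³) = −133.0 dBm

−133.0 dBm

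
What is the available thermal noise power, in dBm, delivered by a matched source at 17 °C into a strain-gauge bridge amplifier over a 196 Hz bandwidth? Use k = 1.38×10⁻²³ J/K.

T = 17 °C + 273.15 = 290.15 K
P_n = kTB = 1.38×10⁻²³ × 290.15 × 1.96×10² = 7.85×10⁻¹⁹ W
In dBm: 10 log₁₀(7.85×10⁻¹⁹ / 10⁻³) = −151.1 dBm

−151.1 dBm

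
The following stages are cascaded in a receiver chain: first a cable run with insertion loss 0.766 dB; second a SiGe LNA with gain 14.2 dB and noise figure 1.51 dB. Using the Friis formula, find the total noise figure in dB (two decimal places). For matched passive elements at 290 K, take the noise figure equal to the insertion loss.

Convert to linear (a loss of L dB is a gain of −L dB): F_i = 10^(NF_i/10), G_i = 10^(G_i,dB/10)
  Stage 1: F_1 = 10^(0.766/10) = 1.193, G_1 = 10^(−0.766/10) = 0.8383
  Stage 2: F_2 = 10^(1.51/10) = 1.416, G_2 = 10^(14.2/10) = 26.30
Friis cascade:
  F = 1.193 + (1.416 − 1)/0.8383 = 1.689
NF = 10 log₁₀(1.689) = 2.28 dB

2.28 dB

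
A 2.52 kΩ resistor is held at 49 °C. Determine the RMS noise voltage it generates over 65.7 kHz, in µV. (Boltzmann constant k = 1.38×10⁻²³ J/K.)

T = 49 °C + 273.15 = 322.15 K
V_n = √(4kTRB)
4kTRB = 4 × 1.38×10⁻²³ × 322.15 × 2.52×10³ × 6.57×10⁴ = 2.94×10⁻¹² V²
V_n = √(2.94×10⁻¹²) = 1.72×10⁻⁶ V = 1.72 µV

1.72 µV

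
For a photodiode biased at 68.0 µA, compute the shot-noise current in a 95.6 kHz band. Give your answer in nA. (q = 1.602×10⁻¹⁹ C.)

1.44 nA

I_n = √(2qI·B)
2qI·B = 2 × 1.602×10⁻¹⁹ × 6.80×10⁻⁵ × 9.56×10⁴ = 2.08×10⁻¹⁸ A²
I_n = √(2.08×10⁻¹⁸) = 1.44×10⁻⁹ A = 1.44 nA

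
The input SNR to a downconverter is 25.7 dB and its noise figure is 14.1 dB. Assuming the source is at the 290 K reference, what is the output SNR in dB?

By definition F = SNR_in/SNR_out, so in dB: SNR_out = SNR_in − NF
SNR_out = 25.7 − 14.1 = 11.6 dB

11.6 dB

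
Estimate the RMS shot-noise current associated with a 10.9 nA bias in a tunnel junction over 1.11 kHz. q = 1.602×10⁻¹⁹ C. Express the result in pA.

1.97 pA

I_n = √(2qI·B)
2qI·B = 2 × 1.602×10⁻¹⁹ × 1.09×10⁻⁸ × 1.11×10³ = 3.88×10⁻²⁴ A²
I_n = √(3.88×10⁻²⁴) = 1.97×10⁻¹² A = 1.97 pA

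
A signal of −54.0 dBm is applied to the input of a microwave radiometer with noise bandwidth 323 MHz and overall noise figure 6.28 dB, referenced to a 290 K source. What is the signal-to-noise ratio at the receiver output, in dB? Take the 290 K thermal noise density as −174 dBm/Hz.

28.6 dB

Noise floor: N = −174 + 10 log₁₀(B) + NF
10 log₁₀(3.23×10⁸) = 85.09 dB
N = −174 + 85.09 + 6.28 = −82.63 dBm
SNR = P_sig − N = −54.0 − (−82.63) = 28.63 dB → 28.6 dB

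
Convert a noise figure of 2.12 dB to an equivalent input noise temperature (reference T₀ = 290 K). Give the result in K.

F = 10^(2.12/10) = 1.6293
T_e = (F − 1)·T₀ = (1.6293 − 1) × 290 = 182 K

182 K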